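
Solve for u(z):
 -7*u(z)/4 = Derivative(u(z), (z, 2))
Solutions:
 u(z) = C1*sin(sqrt(7)*z/2) + C2*cos(sqrt(7)*z/2)


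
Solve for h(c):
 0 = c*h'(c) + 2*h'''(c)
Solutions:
 h(c) = C1 + Integral(C2*airyai(-2^(2/3)*c/2) + C3*airybi(-2^(2/3)*c/2), c)


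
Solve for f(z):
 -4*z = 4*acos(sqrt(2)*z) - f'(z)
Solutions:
 f(z) = C1 + 2*z^2 + 4*z*acos(sqrt(2)*z) - 2*sqrt(2)*sqrt(1 - 2*z^2)


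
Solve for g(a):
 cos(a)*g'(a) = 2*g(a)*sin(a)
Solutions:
 g(a) = C1/cos(a)^2


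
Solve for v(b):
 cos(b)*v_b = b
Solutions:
 v(b) = C1 + Integral(b/cos(b), b)


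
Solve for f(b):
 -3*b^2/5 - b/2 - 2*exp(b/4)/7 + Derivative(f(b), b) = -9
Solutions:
 f(b) = C1 + b^3/5 + b^2/4 - 9*b + 8*exp(b/4)/7


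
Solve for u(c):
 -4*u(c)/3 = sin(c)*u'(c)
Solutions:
 u(c) = C1*(cos(c) + 1)^(2/3)/(cos(c) - 1)^(2/3)


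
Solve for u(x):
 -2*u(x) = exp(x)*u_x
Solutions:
 u(x) = C1*exp(2*exp(-x))


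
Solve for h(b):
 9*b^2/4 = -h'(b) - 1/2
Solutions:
 h(b) = C1 - 3*b^3/4 - b/2


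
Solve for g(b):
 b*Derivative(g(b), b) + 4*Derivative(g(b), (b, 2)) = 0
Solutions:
 g(b) = C1 + C2*erf(sqrt(2)*b/4)


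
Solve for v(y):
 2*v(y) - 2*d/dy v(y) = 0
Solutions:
 v(y) = C1*exp(y)


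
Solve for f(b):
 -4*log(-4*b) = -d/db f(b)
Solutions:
 f(b) = C1 + 4*b*log(-b) + 4*b*(-1 + 2*log(2))


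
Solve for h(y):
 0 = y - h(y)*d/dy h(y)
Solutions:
 h(y) = -sqrt(C1 + y^2)
 h(y) = sqrt(C1 + y^2)


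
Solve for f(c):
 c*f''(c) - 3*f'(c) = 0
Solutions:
 f(c) = C1 + C2*c^4


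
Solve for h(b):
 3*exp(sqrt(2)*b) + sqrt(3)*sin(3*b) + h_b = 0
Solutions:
 h(b) = C1 - 3*sqrt(2)*exp(sqrt(2)*b)/2 + sqrt(3)*cos(3*b)/3


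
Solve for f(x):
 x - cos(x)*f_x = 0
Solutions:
 f(x) = C1 + Integral(x/cos(x), x)


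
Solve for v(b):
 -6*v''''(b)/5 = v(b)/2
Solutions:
 v(b) = (C1*sin(3^(3/4)*5^(1/4)*b/6) + C2*cos(3^(3/4)*5^(1/4)*b/6))*exp(-3^(3/4)*5^(1/4)*b/6) + (C3*sin(3^(3/4)*5^(1/4)*b/6) + C4*cos(3^(3/4)*5^(1/4)*b/6))*exp(3^(3/4)*5^(1/4)*b/6)


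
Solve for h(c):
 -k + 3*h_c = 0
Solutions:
 h(c) = C1 + c*k/3


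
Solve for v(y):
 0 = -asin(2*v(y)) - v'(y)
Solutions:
 Integral(1/asin(2*_y), (_y, v(y))) = C1 - y


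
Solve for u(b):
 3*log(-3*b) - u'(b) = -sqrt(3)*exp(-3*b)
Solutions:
 u(b) = C1 + 3*b*log(-b) + 3*b*(-1 + log(3)) - sqrt(3)*exp(-3*b)/3


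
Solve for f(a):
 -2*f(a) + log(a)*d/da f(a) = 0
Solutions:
 f(a) = C1*exp(2*li(a))


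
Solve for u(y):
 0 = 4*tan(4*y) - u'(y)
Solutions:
 u(y) = C1 - log(cos(4*y))


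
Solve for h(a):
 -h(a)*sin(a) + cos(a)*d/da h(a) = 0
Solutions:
 h(a) = C1/cos(a)


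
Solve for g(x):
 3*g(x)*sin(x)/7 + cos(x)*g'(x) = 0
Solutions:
 g(x) = C1*cos(x)^(3/7)


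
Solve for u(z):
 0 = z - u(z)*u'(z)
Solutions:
 u(z) = -sqrt(C1 + z^2)
 u(z) = sqrt(C1 + z^2)


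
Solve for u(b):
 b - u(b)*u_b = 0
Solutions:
 u(b) = -sqrt(C1 + b^2)
 u(b) = sqrt(C1 + b^2)


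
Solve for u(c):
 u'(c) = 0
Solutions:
 u(c) = C1


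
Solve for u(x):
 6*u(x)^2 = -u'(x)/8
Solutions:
 u(x) = 1/(C1 + 48*x)


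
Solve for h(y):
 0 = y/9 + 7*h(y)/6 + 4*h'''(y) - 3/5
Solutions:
 h(y) = C3*exp(-3^(2/3)*7^(1/3)*y/6) - 2*y/21 + (C1*sin(3^(1/6)*7^(1/3)*y/4) + C2*cos(3^(1/6)*7^(1/3)*y/4))*exp(3^(2/3)*7^(1/3)*y/12) + 18/35


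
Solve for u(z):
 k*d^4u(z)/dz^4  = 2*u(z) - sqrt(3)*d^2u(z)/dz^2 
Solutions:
 u(z) = C1*exp(-sqrt(2)*z*sqrt((-sqrt(8*k + 3) - sqrt(3))/k)/2) + C2*exp(sqrt(2)*z*sqrt((-sqrt(8*k + 3) - sqrt(3))/k)/2) + C3*exp(-sqrt(2)*z*sqrt((sqrt(8*k + 3) - sqrt(3))/k)/2) + C4*exp(sqrt(2)*z*sqrt((sqrt(8*k + 3) - sqrt(3))/k)/2)


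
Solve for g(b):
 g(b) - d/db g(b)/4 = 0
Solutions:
 g(b) = C1*exp(4*b)


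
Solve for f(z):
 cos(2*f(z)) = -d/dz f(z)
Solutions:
 f(z) = -asin((C1 + exp(4*z))/(C1 - exp(4*z)))/2 + pi/2
 f(z) = asin((C1 + exp(4*z))/(C1 - exp(4*z)))/2


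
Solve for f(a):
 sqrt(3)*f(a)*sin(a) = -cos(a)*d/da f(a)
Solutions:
 f(a) = C1*cos(a)^(sqrt(3))


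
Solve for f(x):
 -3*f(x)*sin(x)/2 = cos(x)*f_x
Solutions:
 f(x) = C1*cos(x)^(3/2)


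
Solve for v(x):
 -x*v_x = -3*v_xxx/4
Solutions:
 v(x) = C1 + Integral(C2*airyai(6^(2/3)*x/3) + C3*airybi(6^(2/3)*x/3), x)


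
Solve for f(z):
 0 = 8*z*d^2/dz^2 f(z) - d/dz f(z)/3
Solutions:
 f(z) = C1 + C2*z^(25/24)


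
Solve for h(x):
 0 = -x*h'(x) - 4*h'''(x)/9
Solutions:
 h(x) = C1 + Integral(C2*airyai(-2^(1/3)*3^(2/3)*x/2) + C3*airybi(-2^(1/3)*3^(2/3)*x/2), x)


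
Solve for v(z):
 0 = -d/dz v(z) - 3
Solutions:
 v(z) = C1 - 3*z


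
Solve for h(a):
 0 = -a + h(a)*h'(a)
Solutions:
 h(a) = -sqrt(C1 + a^2)
 h(a) = sqrt(C1 + a^2)


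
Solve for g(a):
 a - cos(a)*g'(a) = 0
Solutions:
 g(a) = C1 + Integral(a/cos(a), a)


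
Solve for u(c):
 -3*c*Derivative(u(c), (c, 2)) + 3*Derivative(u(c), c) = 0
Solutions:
 u(c) = C1 + C2*c^2


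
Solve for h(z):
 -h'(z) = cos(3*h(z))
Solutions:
 h(z) = -asin((C1 + exp(6*z))/(C1 - exp(6*z)))/3 + pi/3
 h(z) = asin((C1 + exp(6*z))/(C1 - exp(6*z)))/3


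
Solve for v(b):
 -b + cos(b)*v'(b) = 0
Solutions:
 v(b) = C1 + Integral(b/cos(b), b)


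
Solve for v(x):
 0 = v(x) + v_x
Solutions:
 v(x) = C1*exp(-x)


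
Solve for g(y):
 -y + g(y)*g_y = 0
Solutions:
 g(y) = -sqrt(C1 + y^2)
 g(y) = sqrt(C1 + y^2)


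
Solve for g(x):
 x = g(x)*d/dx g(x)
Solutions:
 g(x) = -sqrt(C1 + x^2)
 g(x) = sqrt(C1 + x^2)


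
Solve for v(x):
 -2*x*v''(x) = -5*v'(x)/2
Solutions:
 v(x) = C1 + C2*x^(9/4)


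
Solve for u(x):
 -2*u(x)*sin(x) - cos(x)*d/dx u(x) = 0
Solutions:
 u(x) = C1*cos(x)^2


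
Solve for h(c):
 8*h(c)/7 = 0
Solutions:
 h(c) = 0


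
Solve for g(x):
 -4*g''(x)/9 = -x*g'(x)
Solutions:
 g(x) = C1 + C2*erfi(3*sqrt(2)*x/4)


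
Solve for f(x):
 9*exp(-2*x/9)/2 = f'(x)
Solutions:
 f(x) = C1 - 81*exp(-2*x/9)/4


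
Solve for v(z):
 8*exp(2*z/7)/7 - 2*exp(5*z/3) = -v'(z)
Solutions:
 v(z) = C1 - 4*exp(2*z/7) + 6*exp(5*z/3)/5


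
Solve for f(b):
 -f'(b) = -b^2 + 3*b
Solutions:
 f(b) = C1 + b^3/3 - 3*b^2/2


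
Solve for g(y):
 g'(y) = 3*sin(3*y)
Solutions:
 g(y) = C1 - cos(3*y)


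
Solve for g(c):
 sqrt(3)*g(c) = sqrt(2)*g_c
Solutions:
 g(c) = C1*exp(sqrt(6)*c/2)


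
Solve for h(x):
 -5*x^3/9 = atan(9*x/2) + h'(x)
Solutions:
 h(x) = C1 - 5*x^4/36 - x*atan(9*x/2) + log(81*x^2 + 4)/9


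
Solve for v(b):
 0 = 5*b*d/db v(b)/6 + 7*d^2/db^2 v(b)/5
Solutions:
 v(b) = C1 + C2*erf(5*sqrt(21)*b/42)


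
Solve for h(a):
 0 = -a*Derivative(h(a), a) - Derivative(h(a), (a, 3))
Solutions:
 h(a) = C1 + Integral(C2*airyai(-a) + C3*airybi(-a), a)


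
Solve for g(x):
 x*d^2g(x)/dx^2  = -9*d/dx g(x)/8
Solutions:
 g(x) = C1 + C2/x^(1/8)


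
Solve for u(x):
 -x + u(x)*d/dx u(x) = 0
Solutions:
 u(x) = -sqrt(C1 + x^2)
 u(x) = sqrt(C1 + x^2)


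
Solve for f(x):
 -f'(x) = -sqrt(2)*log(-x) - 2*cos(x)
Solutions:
 f(x) = C1 + sqrt(2)*x*(log(-x) - 1) + 2*sin(x)


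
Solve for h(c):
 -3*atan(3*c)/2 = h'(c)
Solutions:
 h(c) = C1 - 3*c*atan(3*c)/2 + log(9*c^2 + 1)/4


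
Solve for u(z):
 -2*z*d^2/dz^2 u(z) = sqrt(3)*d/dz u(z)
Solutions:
 u(z) = C1 + C2*z^(1 - sqrt(3)/2)


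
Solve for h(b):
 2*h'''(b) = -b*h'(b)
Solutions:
 h(b) = C1 + Integral(C2*airyai(-2^(2/3)*b/2) + C3*airybi(-2^(2/3)*b/2), b)


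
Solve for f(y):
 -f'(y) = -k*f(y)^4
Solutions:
 f(y) = (-1/(C1 + 3*k*y))^(1/3)
 f(y) = (-1/(C1 + k*y))^(1/3)*(-3^(2/3) - 3*3^(1/6)*I)/6
 f(y) = (-1/(C1 + k*y))^(1/3)*(-3^(2/3) + 3*3^(1/6)*I)/6


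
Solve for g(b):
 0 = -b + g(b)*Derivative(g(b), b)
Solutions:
 g(b) = -sqrt(C1 + b^2)
 g(b) = sqrt(C1 + b^2)


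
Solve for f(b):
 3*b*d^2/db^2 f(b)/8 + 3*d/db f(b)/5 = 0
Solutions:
 f(b) = C1 + C2/b^(3/5)


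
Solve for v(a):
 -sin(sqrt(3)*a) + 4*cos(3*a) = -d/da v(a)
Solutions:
 v(a) = C1 - 4*sin(3*a)/3 - sqrt(3)*cos(sqrt(3)*a)/3


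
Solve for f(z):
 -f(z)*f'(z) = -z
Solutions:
 f(z) = -sqrt(C1 + z^2)
 f(z) = sqrt(C1 + z^2)


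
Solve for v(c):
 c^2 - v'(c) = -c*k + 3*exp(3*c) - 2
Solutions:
 v(c) = C1 + c^3/3 + c^2*k/2 + 2*c - exp(3*c)


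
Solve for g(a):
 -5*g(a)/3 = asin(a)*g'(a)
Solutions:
 g(a) = C1*exp(-5*Integral(1/asin(a), a)/3)


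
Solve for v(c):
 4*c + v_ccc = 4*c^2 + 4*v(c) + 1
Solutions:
 v(c) = C3*exp(2^(2/3)*c) - c^2 + c + (C1*sin(2^(2/3)*sqrt(3)*c/2) + C2*cos(2^(2/3)*sqrt(3)*c/2))*exp(-2^(2/3)*c/2) - 1/4


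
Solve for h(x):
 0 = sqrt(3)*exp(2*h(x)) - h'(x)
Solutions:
 h(x) = log(-sqrt(-1/(C1 + sqrt(3)*x))) - log(2)/2
 h(x) = log(-1/(C1 + sqrt(3)*x))/2 - log(2)/2


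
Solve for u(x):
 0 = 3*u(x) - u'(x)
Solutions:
 u(x) = C1*exp(3*x)


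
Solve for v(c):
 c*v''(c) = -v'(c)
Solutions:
 v(c) = C1 + C2*log(c)


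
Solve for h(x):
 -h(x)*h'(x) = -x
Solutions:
 h(x) = -sqrt(C1 + x^2)
 h(x) = sqrt(C1 + x^2)


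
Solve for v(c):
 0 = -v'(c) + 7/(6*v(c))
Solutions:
 v(c) = -sqrt(C1 + 21*c)/3
 v(c) = sqrt(C1 + 21*c)/3


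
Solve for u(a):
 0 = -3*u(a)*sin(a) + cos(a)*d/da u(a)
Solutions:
 u(a) = C1/cos(a)^3


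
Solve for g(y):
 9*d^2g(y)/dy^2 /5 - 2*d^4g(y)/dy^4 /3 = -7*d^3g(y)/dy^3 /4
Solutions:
 g(y) = C1 + C2*y + C3*exp(3*y*(35 - sqrt(3145))/80) + C4*exp(3*y*(35 + sqrt(3145))/80)


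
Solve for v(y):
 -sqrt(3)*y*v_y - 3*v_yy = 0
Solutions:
 v(y) = C1 + C2*erf(sqrt(2)*3^(3/4)*y/6)


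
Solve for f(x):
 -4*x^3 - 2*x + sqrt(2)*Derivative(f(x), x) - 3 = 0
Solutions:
 f(x) = C1 + sqrt(2)*x^4/2 + sqrt(2)*x^2/2 + 3*sqrt(2)*x/2


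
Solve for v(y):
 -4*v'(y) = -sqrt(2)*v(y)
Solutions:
 v(y) = C1*exp(sqrt(2)*y/4)


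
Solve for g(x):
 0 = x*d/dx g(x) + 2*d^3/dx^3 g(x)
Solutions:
 g(x) = C1 + Integral(C2*airyai(-2^(2/3)*x/2) + C3*airybi(-2^(2/3)*x/2), x)


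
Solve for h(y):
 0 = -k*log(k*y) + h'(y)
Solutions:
 h(y) = C1 + k*y*log(k*y) - k*y


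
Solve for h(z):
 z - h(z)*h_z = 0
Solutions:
 h(z) = -sqrt(C1 + z^2)
 h(z) = sqrt(C1 + z^2)


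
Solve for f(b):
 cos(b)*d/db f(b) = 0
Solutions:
 f(b) = C1


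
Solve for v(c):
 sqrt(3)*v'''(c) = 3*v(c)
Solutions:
 v(c) = C3*exp(3^(1/6)*c) + (C1*sin(3^(2/3)*c/2) + C2*cos(3^(2/3)*c/2))*exp(-3^(1/6)*c/2)


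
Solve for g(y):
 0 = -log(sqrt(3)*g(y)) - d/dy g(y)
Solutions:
 2*Integral(1/(2*log(_y) + log(3)), (_y, g(y))) = C1 - y


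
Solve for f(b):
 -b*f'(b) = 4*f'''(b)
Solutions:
 f(b) = C1 + Integral(C2*airyai(-2^(1/3)*b/2) + C3*airybi(-2^(1/3)*b/2), b)


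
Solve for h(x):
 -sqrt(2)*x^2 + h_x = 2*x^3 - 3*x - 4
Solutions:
 h(x) = C1 + x^4/2 + sqrt(2)*x^3/3 - 3*x^2/2 - 4*x


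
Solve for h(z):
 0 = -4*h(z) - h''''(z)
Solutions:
 h(z) = (C1*sin(z) + C2*cos(z))*exp(-z) + (C3*sin(z) + C4*cos(z))*exp(z)


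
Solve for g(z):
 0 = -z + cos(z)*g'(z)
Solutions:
 g(z) = C1 + Integral(z/cos(z), z)


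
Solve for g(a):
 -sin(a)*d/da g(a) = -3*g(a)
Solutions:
 g(a) = C1*(cos(a) - 1)^(3/2)/(cos(a) + 1)^(3/2)


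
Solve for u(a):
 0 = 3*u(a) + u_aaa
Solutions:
 u(a) = C3*exp(-3^(1/3)*a) + (C1*sin(3^(5/6)*a/2) + C2*cos(3^(5/6)*a/2))*exp(3^(1/3)*a/2)


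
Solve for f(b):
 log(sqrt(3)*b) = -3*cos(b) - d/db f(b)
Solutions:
 f(b) = C1 - b*log(b) - b*log(3)/2 + b - 3*sin(b)


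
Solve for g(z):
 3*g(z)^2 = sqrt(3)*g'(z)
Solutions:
 g(z) = -1/(C1 + sqrt(3)*z)


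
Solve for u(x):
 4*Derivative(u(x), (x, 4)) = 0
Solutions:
 u(x) = C1 + C2*x + C3*x^2 + C4*x^3


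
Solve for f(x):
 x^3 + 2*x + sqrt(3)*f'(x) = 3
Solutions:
 f(x) = C1 - sqrt(3)*x^4/12 - sqrt(3)*x^2/3 + sqrt(3)*x


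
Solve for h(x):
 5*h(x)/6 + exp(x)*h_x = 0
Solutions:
 h(x) = C1*exp(5*exp(-x)/6)


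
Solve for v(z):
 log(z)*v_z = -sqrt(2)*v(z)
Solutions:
 v(z) = C1*exp(-sqrt(2)*li(z))


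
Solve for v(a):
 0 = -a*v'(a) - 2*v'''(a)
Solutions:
 v(a) = C1 + Integral(C2*airyai(-2^(2/3)*a/2) + C3*airybi(-2^(2/3)*a/2), a)


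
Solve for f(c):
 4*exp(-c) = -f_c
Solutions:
 f(c) = C1 + 4*exp(-c)


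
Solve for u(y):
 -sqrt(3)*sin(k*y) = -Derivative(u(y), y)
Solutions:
 u(y) = C1 - sqrt(3)*cos(k*y)/k


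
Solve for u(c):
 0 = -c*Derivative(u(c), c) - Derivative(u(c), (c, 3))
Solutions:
 u(c) = C1 + Integral(C2*airyai(-c) + C3*airybi(-c), c)


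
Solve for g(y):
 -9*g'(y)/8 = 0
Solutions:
 g(y) = C1


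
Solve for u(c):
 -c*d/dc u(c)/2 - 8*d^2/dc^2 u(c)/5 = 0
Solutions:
 u(c) = C1 + C2*erf(sqrt(10)*c/8)


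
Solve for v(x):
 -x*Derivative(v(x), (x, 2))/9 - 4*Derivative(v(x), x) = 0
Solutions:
 v(x) = C1 + C2/x^35


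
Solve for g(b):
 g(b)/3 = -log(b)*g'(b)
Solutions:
 g(b) = C1*exp(-li(b)/3)


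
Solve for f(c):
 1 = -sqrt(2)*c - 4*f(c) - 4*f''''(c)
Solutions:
 f(c) = -sqrt(2)*c/4 + (C1*sin(sqrt(2)*c/2) + C2*cos(sqrt(2)*c/2))*exp(-sqrt(2)*c/2) + (C3*sin(sqrt(2)*c/2) + C4*cos(sqrt(2)*c/2))*exp(sqrt(2)*c/2) - 1/4


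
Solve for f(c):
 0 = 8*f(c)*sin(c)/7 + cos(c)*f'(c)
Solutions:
 f(c) = C1*cos(c)^(8/7)


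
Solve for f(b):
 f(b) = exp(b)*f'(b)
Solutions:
 f(b) = C1*exp(-exp(-b))


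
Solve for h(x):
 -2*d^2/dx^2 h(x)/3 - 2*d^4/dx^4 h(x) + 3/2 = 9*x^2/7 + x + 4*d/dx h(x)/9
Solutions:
 h(x) = C1 + C2*exp(-x*(-(3 + sqrt(10))^(1/3) + (3 + sqrt(10))^(-1/3))/6)*sin(sqrt(3)*x*((3 + sqrt(10))^(-1/3) + (3 + sqrt(10))^(1/3))/6) + C3*exp(-x*(-(3 + sqrt(10))^(1/3) + (3 + sqrt(10))^(-1/3))/6)*cos(sqrt(3)*x*((3 + sqrt(10))^(-1/3) + (3 + sqrt(10))^(1/3))/6) + C4*exp(x*(-(3 + sqrt(10))^(1/3) + (3 + sqrt(10))^(-1/3))/3) - 27*x^3/28 + 45*x^2/14 - 351*x/56


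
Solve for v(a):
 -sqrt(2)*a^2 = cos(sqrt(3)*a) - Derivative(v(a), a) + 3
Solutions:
 v(a) = C1 + sqrt(2)*a^3/3 + 3*a + sqrt(3)*sin(sqrt(3)*a)/3


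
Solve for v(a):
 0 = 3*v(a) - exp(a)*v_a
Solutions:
 v(a) = C1*exp(-3*exp(-a))


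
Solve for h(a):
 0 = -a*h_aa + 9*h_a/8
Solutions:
 h(a) = C1 + C2*a^(17/8)


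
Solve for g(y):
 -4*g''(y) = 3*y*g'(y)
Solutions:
 g(y) = C1 + C2*erf(sqrt(6)*y/4)


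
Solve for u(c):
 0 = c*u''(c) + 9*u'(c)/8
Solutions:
 u(c) = C1 + C2/c^(1/8)


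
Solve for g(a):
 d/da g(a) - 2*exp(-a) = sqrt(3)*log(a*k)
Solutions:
 g(a) = C1 + sqrt(3)*a*log(a*k) - sqrt(3)*a - 2*exp(-a)


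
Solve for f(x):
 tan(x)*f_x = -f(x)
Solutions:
 f(x) = C1/sin(x)


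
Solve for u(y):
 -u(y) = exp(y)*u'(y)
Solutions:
 u(y) = C1*exp(exp(-y))


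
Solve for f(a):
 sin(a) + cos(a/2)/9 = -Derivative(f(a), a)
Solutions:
 f(a) = C1 - 2*sin(a/2)/9 + cos(a)


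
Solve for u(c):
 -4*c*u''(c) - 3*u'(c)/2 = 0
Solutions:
 u(c) = C1 + C2*c^(5/8)


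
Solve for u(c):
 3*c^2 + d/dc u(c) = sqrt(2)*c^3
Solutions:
 u(c) = C1 + sqrt(2)*c^4/4 - c^3


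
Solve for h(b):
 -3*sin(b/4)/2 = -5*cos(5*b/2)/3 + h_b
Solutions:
 h(b) = C1 + 2*sin(5*b/2)/3 + 6*cos(b/4)


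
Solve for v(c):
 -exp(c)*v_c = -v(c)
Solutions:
 v(c) = C1*exp(-exp(-c))


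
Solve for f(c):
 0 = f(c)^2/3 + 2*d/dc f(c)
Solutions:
 f(c) = 6/(C1 + c)


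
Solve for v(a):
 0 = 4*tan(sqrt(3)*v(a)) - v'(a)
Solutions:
 v(a) = sqrt(3)*(pi - asin(C1*exp(4*sqrt(3)*a)))/3
 v(a) = sqrt(3)*asin(C1*exp(4*sqrt(3)*a))/3


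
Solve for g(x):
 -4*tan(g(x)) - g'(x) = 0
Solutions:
 g(x) = pi - asin(C1*exp(-4*x))
 g(x) = asin(C1*exp(-4*x))


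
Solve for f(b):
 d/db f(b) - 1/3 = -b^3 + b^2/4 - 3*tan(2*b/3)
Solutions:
 f(b) = C1 - b^4/4 + b^3/12 + b/3 + 9*log(cos(2*b/3))/2


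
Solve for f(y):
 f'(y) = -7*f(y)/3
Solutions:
 f(y) = C1*exp(-7*y/3)


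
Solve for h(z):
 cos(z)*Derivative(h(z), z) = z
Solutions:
 h(z) = C1 + Integral(z/cos(z), z)


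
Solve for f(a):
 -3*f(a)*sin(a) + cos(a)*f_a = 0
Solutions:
 f(a) = C1/cos(a)^3


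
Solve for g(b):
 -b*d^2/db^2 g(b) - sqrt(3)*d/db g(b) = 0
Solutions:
 g(b) = C1 + C2*b^(1 - sqrt(3))


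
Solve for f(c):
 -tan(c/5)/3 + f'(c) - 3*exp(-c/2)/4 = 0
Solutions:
 f(c) = C1 + 5*log(tan(c/5)^2 + 1)/6 - 3*exp(-c/2)/2


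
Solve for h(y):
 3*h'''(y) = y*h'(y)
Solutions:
 h(y) = C1 + Integral(C2*airyai(3^(2/3)*y/3) + C3*airybi(3^(2/3)*y/3), y)


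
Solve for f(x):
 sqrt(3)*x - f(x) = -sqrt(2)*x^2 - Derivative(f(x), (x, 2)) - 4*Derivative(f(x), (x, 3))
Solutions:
 f(x) = C1*exp(-x*((12*sqrt(321) + 215)^(-1/3) + 2 + (12*sqrt(321) + 215)^(1/3))/24)*sin(sqrt(3)*x*(-(12*sqrt(321) + 215)^(1/3) + (12*sqrt(321) + 215)^(-1/3))/24) + C2*exp(-x*((12*sqrt(321) + 215)^(-1/3) + 2 + (12*sqrt(321) + 215)^(1/3))/24)*cos(sqrt(3)*x*(-(12*sqrt(321) + 215)^(1/3) + (12*sqrt(321) + 215)^(-1/3))/24) + C3*exp(x*(-1 + (12*sqrt(321) + 215)^(-1/3) + (12*sqrt(321) + 215)^(1/3))/12) + sqrt(2)*x^2 + sqrt(3)*x + 2*sqrt(2)


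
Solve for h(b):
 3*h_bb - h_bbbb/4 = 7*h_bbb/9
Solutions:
 h(b) = C1 + C2*b + C3*exp(2*b*(-7 + 2*sqrt(73))/9) + C4*exp(-2*b*(7 + 2*sqrt(73))/9)


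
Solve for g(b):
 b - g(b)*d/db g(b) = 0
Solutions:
 g(b) = -sqrt(C1 + b^2)
 g(b) = sqrt(C1 + b^2)


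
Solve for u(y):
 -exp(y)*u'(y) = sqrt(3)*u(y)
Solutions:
 u(y) = C1*exp(sqrt(3)*exp(-y))


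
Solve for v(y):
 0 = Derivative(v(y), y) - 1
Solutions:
 v(y) = C1 + y


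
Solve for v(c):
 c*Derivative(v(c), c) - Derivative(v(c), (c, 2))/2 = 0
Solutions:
 v(c) = C1 + C2*erfi(c)


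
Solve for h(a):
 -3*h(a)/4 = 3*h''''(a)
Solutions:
 h(a) = (C1*sin(a/2) + C2*cos(a/2))*exp(-a/2) + (C3*sin(a/2) + C4*cos(a/2))*exp(a/2)


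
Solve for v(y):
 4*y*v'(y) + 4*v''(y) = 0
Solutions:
 v(y) = C1 + C2*erf(sqrt(2)*y/2)


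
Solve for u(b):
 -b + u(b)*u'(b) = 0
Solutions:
 u(b) = -sqrt(C1 + b^2)
 u(b) = sqrt(C1 + b^2)


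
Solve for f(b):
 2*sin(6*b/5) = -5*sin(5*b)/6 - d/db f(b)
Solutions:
 f(b) = C1 + 5*cos(6*b/5)/3 + cos(5*b)/6


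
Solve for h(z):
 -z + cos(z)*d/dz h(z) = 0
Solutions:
 h(z) = C1 + Integral(z/cos(z), z)


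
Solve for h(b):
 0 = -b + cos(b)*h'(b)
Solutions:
 h(b) = C1 + Integral(b/cos(b), b)


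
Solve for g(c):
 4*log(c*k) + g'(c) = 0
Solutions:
 g(c) = C1 - 4*c*log(c*k) + 4*c


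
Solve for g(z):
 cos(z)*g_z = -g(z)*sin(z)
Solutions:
 g(z) = C1*cos(z)


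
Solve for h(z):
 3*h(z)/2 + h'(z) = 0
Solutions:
 h(z) = C1*exp(-3*z/2)


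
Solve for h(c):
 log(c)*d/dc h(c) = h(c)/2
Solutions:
 h(c) = C1*exp(li(c)/2)


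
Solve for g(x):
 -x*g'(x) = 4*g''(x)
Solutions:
 g(x) = C1 + C2*erf(sqrt(2)*x/4)


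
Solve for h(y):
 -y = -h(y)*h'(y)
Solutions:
 h(y) = -sqrt(C1 + y^2)
 h(y) = sqrt(C1 + y^2)


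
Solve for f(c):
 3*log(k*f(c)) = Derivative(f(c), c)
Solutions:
 li(k*f(c))/k = C1 + 3*c


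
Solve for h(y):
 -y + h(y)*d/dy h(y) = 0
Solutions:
 h(y) = -sqrt(C1 + y^2)
 h(y) = sqrt(C1 + y^2)


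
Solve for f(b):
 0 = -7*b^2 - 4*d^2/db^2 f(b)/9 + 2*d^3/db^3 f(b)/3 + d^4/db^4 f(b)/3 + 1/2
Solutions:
 f(b) = C1 + C2*b + C3*exp(-b*(1 + sqrt(21)/3)) + C4*exp(b*(-1 + sqrt(21)/3)) - 21*b^4/16 - 63*b^3/8 - 747*b^2/16


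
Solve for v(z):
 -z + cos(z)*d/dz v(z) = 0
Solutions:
 v(z) = C1 + Integral(z/cos(z), z)


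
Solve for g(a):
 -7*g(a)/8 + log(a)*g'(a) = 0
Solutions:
 g(a) = C1*exp(7*li(a)/8)


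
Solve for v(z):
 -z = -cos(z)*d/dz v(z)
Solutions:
 v(z) = C1 + Integral(z/cos(z), z)


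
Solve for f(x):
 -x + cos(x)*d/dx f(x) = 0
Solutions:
 f(x) = C1 + Integral(x/cos(x), x)


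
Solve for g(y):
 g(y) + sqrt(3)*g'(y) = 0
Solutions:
 g(y) = C1*exp(-sqrt(3)*y/3)


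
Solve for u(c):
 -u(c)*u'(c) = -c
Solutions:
 u(c) = -sqrt(C1 + c^2)
 u(c) = sqrt(C1 + c^2)


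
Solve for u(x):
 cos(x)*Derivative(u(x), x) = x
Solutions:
 u(x) = C1 + Integral(x/cos(x), x)


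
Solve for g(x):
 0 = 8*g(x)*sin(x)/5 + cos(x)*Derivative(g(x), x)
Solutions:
 g(x) = C1*cos(x)^(8/5)


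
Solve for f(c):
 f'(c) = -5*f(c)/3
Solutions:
 f(c) = C1*exp(-5*c/3)


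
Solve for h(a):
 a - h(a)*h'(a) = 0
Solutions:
 h(a) = -sqrt(C1 + a^2)
 h(a) = sqrt(C1 + a^2)


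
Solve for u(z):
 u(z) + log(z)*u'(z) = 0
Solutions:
 u(z) = C1*exp(-li(z))


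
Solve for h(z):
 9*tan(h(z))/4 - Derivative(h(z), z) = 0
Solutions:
 h(z) = pi - asin(C1*exp(9*z/4))
 h(z) = asin(C1*exp(9*z/4))


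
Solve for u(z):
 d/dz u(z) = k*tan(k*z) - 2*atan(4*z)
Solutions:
 u(z) = C1 + k*Piecewise((-log(cos(k*z))/k, Ne(k, 0)), (0, True)) - 2*z*atan(4*z) + log(16*z^2 + 1)/4


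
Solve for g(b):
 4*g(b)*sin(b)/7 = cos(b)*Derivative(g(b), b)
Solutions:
 g(b) = C1/cos(b)^(4/7)


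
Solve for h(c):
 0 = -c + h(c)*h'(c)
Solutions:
 h(c) = -sqrt(C1 + c^2)
 h(c) = sqrt(C1 + c^2)


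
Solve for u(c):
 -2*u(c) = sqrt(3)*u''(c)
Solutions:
 u(c) = C1*sin(sqrt(2)*3^(3/4)*c/3) + C2*cos(sqrt(2)*3^(3/4)*c/3)


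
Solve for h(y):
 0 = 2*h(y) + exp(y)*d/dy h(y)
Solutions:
 h(y) = C1*exp(2*exp(-y))


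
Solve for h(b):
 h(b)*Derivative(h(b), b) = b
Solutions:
 h(b) = -sqrt(C1 + b^2)
 h(b) = sqrt(C1 + b^2)


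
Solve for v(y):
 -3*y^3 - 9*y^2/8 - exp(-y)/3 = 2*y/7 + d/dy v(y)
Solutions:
 v(y) = C1 - 3*y^4/4 - 3*y^3/8 - y^2/7 + exp(-y)/3


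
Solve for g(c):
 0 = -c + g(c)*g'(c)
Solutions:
 g(c) = -sqrt(C1 + c^2)
 g(c) = sqrt(C1 + c^2)


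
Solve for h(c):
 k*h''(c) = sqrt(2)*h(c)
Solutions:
 h(c) = C1*exp(-2^(1/4)*c*sqrt(1/k)) + C2*exp(2^(1/4)*c*sqrt(1/k))


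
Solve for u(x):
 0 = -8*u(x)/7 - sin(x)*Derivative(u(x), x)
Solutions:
 u(x) = C1*(cos(x) + 1)^(4/7)/(cos(x) - 1)^(4/7)


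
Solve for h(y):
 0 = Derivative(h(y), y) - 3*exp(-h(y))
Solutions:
 h(y) = log(C1 + 3*y)


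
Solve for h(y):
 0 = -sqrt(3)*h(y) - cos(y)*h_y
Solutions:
 h(y) = C1*(sin(y) - 1)^(sqrt(3)/2)/(sin(y) + 1)^(sqrt(3)/2)


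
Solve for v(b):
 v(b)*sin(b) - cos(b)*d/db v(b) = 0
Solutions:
 v(b) = C1/cos(b)


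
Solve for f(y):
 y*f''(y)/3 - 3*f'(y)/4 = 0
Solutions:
 f(y) = C1 + C2*y^(13/4)


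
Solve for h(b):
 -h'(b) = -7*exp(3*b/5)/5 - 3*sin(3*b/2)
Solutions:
 h(b) = C1 + 7*exp(3*b/5)/3 - 2*cos(3*b/2)


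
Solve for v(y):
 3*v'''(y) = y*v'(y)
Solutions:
 v(y) = C1 + Integral(C2*airyai(3^(2/3)*y/3) + C3*airybi(3^(2/3)*y/3), y)


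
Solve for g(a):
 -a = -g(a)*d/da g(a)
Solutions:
 g(a) = -sqrt(C1 + a^2)
 g(a) = sqrt(C1 + a^2)


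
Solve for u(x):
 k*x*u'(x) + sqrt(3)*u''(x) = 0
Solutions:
 u(x) = Piecewise((-sqrt(2)*3^(1/4)*sqrt(pi)*C1*erf(sqrt(2)*3^(3/4)*sqrt(k)*x/6)/(2*sqrt(k)) - C2, (k > 0) | (k < 0)), (-C1*x - C2, True))


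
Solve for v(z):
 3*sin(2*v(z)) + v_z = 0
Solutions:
 v(z) = pi - acos((-C1 - exp(12*z))/(C1 - exp(12*z)))/2
 v(z) = acos((-C1 - exp(12*z))/(C1 - exp(12*z)))/2


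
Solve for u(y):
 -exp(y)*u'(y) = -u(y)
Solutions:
 u(y) = C1*exp(-exp(-y))


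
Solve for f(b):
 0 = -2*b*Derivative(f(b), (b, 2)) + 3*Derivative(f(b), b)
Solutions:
 f(b) = C1 + C2*b^(5/2)


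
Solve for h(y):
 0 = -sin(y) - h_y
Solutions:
 h(y) = C1 + cos(y)


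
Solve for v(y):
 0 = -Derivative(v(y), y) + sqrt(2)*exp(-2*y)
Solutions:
 v(y) = C1 - sqrt(2)*exp(-2*y)/2


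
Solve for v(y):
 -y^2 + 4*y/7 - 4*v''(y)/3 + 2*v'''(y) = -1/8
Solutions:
 v(y) = C1 + C2*y + C3*exp(2*y/3) - y^4/16 - 17*y^3/56 - 591*y^2/448


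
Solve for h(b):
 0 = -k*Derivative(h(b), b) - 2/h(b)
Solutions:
 h(b) = -sqrt(C1 - 4*b/k)
 h(b) = sqrt(C1 - 4*b/k)


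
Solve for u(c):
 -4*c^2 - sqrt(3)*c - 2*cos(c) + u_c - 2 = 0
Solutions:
 u(c) = C1 + 4*c^3/3 + sqrt(3)*c^2/2 + 2*c + 2*sin(c)


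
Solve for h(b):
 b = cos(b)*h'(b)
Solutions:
 h(b) = C1 + Integral(b/cos(b), b)


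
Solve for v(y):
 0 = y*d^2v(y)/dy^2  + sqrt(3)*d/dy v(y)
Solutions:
 v(y) = C1 + C2*y^(1 - sqrt(3))


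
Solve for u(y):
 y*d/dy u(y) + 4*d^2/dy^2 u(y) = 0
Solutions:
 u(y) = C1 + C2*erf(sqrt(2)*y/4)


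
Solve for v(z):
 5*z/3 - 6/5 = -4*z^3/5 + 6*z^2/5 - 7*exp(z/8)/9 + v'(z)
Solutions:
 v(z) = C1 + z^4/5 - 2*z^3/5 + 5*z^2/6 - 6*z/5 + 56*exp(z/8)/9


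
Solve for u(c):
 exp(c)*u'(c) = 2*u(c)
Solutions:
 u(c) = C1*exp(-2*exp(-c))


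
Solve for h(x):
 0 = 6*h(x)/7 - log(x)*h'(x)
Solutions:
 h(x) = C1*exp(6*li(x)/7)


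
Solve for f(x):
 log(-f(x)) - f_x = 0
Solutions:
 -li(-f(x)) = C1 + x


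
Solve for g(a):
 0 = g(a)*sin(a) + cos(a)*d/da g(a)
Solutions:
 g(a) = C1*cos(a)


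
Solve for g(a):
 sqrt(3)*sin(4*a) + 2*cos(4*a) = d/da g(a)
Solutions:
 g(a) = C1 + sin(4*a)/2 - sqrt(3)*cos(4*a)/4


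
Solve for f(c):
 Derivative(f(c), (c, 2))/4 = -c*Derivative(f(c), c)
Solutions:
 f(c) = C1 + C2*erf(sqrt(2)*c)


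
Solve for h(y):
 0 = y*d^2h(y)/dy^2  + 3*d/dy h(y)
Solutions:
 h(y) = C1 + C2/y^2


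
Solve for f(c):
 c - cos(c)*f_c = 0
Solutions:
 f(c) = C1 + Integral(c/cos(c), c)


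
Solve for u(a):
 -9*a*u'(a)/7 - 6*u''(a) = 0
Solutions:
 u(a) = C1 + C2*erf(sqrt(21)*a/14)


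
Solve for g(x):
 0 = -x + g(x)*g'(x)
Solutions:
 g(x) = -sqrt(C1 + x^2)
 g(x) = sqrt(C1 + x^2)


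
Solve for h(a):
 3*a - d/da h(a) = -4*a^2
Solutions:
 h(a) = C1 + 4*a^3/3 + 3*a^2/2


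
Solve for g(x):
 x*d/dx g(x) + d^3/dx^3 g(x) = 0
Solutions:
 g(x) = C1 + Integral(C2*airyai(-x) + C3*airybi(-x), x)


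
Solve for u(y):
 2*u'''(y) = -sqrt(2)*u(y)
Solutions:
 u(y) = C3*exp(-2^(5/6)*y/2) + (C1*sin(2^(5/6)*sqrt(3)*y/4) + C2*cos(2^(5/6)*sqrt(3)*y/4))*exp(2^(5/6)*y/4)


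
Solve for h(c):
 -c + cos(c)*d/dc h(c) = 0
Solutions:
 h(c) = C1 + Integral(c/cos(c), c)


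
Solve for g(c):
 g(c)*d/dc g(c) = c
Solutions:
 g(c) = -sqrt(C1 + c^2)
 g(c) = sqrt(C1 + c^2)


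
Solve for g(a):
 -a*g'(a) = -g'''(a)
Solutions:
 g(a) = C1 + Integral(C2*airyai(a) + C3*airybi(a), a)


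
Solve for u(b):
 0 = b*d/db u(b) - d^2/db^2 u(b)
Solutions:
 u(b) = C1 + C2*erfi(sqrt(2)*b/2)


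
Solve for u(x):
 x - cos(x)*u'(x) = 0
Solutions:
 u(x) = C1 + Integral(x/cos(x), x)


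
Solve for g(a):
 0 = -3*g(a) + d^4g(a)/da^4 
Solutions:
 g(a) = C1*exp(-3^(1/4)*a) + C2*exp(3^(1/4)*a) + C3*sin(3^(1/4)*a) + C4*cos(3^(1/4)*a)


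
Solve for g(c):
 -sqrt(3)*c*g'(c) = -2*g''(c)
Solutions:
 g(c) = C1 + C2*erfi(3^(1/4)*c/2)


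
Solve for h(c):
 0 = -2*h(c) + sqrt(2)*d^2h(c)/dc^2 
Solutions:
 h(c) = C1*exp(-2^(1/4)*c) + C2*exp(2^(1/4)*c)


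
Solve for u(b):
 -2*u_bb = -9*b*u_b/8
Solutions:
 u(b) = C1 + C2*erfi(3*sqrt(2)*b/8)


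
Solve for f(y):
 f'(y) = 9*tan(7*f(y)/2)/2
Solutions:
 f(y) = -2*asin(C1*exp(63*y/4))/7 + 2*pi/7
 f(y) = 2*asin(C1*exp(63*y/4))/7


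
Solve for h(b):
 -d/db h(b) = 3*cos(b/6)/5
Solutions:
 h(b) = C1 - 18*sin(b/6)/5


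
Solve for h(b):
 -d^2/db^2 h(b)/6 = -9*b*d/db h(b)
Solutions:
 h(b) = C1 + C2*erfi(3*sqrt(3)*b)


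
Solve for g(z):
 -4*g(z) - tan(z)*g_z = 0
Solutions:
 g(z) = C1/sin(z)^4


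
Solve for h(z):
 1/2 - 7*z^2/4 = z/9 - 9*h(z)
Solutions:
 h(z) = 7*z^2/36 + z/81 - 1/18


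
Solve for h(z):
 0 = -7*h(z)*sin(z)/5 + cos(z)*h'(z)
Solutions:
 h(z) = C1/cos(z)^(7/5)


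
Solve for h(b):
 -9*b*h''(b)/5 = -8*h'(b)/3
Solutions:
 h(b) = C1 + C2*b^(67/27)


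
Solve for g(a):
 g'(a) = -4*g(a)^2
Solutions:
 g(a) = 1/(C1 + 4*a)


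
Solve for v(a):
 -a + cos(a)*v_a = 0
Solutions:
 v(a) = C1 + Integral(a/cos(a), a)


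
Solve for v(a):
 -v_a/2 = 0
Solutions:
 v(a) = C1


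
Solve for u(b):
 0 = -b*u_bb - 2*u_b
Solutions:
 u(b) = C1 + C2/b


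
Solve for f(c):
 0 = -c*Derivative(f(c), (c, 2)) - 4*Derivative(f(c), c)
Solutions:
 f(c) = C1 + C2/c^3


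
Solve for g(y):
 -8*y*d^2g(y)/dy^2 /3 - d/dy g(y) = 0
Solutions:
 g(y) = C1 + C2*y^(5/8)


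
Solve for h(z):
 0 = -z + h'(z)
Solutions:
 h(z) = C1 + z^2/2


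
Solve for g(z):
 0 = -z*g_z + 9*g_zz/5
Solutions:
 g(z) = C1 + C2*erfi(sqrt(10)*z/6)


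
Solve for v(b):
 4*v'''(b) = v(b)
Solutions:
 v(b) = C3*exp(2^(1/3)*b/2) + (C1*sin(2^(1/3)*sqrt(3)*b/4) + C2*cos(2^(1/3)*sqrt(3)*b/4))*exp(-2^(1/3)*b/4)


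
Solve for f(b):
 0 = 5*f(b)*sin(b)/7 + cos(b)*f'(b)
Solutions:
 f(b) = C1*cos(b)^(5/7)


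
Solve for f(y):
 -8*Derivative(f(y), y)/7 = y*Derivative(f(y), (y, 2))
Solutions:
 f(y) = C1 + C2/y^(1/7)


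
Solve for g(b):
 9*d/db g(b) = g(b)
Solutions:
 g(b) = C1*exp(b/9)


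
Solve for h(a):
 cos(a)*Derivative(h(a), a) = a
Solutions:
 h(a) = C1 + Integral(a/cos(a), a)


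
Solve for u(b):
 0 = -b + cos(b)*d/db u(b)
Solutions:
 u(b) = C1 + Integral(b/cos(b), b)


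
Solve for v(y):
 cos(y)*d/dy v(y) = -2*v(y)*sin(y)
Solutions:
 v(y) = C1*cos(y)^2


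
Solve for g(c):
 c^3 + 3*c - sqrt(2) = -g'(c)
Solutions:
 g(c) = C1 - c^4/4 - 3*c^2/2 + sqrt(2)*c


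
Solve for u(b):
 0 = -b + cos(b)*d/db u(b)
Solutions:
 u(b) = C1 + Integral(b/cos(b), b)


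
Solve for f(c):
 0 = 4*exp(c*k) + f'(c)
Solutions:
 f(c) = C1 - 4*exp(c*k)/k


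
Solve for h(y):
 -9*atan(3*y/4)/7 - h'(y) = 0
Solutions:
 h(y) = C1 - 9*y*atan(3*y/4)/7 + 6*log(9*y^2 + 16)/7


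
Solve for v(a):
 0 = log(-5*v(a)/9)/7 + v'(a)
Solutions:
 7*Integral(1/(log(-_y) - 2*log(3) + log(5)), (_y, v(a))) = C1 - a


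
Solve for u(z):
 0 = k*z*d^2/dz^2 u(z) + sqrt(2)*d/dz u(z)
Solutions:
 u(z) = C1 + z^(((re(k) - sqrt(2))*re(k) + im(k)^2)/(re(k)^2 + im(k)^2))*(C2*sin(sqrt(2)*log(z)*Abs(im(k))/(re(k)^2 + im(k)^2)) + C3*cos(sqrt(2)*log(z)*im(k)/(re(k)^2 + im(k)^2)))


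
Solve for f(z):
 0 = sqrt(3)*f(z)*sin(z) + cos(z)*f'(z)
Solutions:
 f(z) = C1*cos(z)^(sqrt(3))


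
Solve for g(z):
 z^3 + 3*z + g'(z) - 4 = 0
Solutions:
 g(z) = C1 - z^4/4 - 3*z^2/2 + 4*z


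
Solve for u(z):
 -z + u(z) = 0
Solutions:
 u(z) = z


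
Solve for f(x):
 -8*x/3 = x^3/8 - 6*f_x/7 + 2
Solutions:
 f(x) = C1 + 7*x^4/192 + 14*x^2/9 + 7*x/3


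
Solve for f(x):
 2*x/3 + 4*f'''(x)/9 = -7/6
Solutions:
 f(x) = C1 + C2*x + C3*x^2 - x^4/16 - 7*x^3/16


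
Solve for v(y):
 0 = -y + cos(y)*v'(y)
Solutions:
 v(y) = C1 + Integral(y/cos(y), y)


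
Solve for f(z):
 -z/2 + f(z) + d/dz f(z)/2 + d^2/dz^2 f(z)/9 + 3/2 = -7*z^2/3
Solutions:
 f(z) = -7*z^2/3 + 17*z/6 + (C1*sin(3*sqrt(7)*z/4) + C2*cos(3*sqrt(7)*z/4))*exp(-9*z/4) - 259/108


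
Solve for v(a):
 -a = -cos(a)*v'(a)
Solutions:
 v(a) = C1 + Integral(a/cos(a), a)


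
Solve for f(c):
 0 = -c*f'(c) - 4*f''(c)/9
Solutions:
 f(c) = C1 + C2*erf(3*sqrt(2)*c/4)


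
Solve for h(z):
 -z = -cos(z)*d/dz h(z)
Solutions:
 h(z) = C1 + Integral(z/cos(z), z)


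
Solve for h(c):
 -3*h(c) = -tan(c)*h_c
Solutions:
 h(c) = C1*sin(c)^3


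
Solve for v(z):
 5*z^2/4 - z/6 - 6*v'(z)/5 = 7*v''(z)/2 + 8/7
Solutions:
 v(z) = C1 + C2*exp(-12*z/35) + 25*z^3/72 - 895*z^2/288 + 207755*z/12096


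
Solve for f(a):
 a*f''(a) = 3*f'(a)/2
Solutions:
 f(a) = C1 + C2*a^(5/2)


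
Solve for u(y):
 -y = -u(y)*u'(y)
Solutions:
 u(y) = -sqrt(C1 + y^2)
 u(y) = sqrt(C1 + y^2)


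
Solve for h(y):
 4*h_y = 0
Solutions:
 h(y) = C1


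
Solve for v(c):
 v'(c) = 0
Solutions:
 v(c) = C1


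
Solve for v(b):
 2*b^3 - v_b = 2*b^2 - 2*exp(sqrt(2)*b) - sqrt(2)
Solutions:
 v(b) = C1 + b^4/2 - 2*b^3/3 + sqrt(2)*b + sqrt(2)*exp(sqrt(2)*b)


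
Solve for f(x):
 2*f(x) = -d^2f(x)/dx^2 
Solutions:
 f(x) = C1*sin(sqrt(2)*x) + C2*cos(sqrt(2)*x)


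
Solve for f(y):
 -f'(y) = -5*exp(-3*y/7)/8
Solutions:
 f(y) = C1 - 35*exp(-3*y/7)/24


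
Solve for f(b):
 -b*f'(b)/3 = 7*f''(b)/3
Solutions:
 f(b) = C1 + C2*erf(sqrt(14)*b/14)


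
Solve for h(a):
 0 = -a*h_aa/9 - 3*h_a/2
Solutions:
 h(a) = C1 + C2/a^(25/2)


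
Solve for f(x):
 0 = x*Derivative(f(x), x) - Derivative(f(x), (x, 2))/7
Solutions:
 f(x) = C1 + C2*erfi(sqrt(14)*x/2)


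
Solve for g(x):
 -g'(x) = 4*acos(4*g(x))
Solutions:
 Integral(1/acos(4*_y), (_y, g(x))) = C1 - 4*x


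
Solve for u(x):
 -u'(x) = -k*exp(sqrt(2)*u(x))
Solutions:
 u(x) = sqrt(2)*(2*log(-1/(C1 + k*x)) - log(2))/4


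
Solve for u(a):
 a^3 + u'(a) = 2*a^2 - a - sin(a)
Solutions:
 u(a) = C1 - a^4/4 + 2*a^3/3 - a^2/2 + cos(a)


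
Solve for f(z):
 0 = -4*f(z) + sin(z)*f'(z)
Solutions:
 f(z) = C1*(cos(z)^2 - 2*cos(z) + 1)/(cos(z)^2 + 2*cos(z) + 1)


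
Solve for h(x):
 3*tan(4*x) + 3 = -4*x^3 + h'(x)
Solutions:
 h(x) = C1 + x^4 + 3*x - 3*log(cos(4*x))/4


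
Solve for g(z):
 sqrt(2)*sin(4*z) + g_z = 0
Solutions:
 g(z) = C1 + sqrt(2)*cos(4*z)/4


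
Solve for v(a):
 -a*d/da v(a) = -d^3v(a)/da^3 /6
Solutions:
 v(a) = C1 + Integral(C2*airyai(6^(1/3)*a) + C3*airybi(6^(1/3)*a), a)


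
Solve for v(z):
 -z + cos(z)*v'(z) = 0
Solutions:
 v(z) = C1 + Integral(z/cos(z), z)


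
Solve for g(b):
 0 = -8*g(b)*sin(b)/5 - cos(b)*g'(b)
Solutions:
 g(b) = C1*cos(b)^(8/5)


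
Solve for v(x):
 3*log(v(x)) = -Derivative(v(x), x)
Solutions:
 li(v(x)) = C1 - 3*x


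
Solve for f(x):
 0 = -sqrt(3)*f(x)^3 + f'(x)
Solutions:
 f(x) = -sqrt(2)*sqrt(-1/(C1 + sqrt(3)*x))/2
 f(x) = sqrt(2)*sqrt(-1/(C1 + sqrt(3)*x))/2


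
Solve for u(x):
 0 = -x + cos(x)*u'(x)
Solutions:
 u(x) = C1 + Integral(x/cos(x), x)


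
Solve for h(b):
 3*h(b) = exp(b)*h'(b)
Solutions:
 h(b) = C1*exp(-3*exp(-b))


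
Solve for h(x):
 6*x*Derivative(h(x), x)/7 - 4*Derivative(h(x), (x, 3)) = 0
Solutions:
 h(x) = C1 + Integral(C2*airyai(14^(2/3)*3^(1/3)*x/14) + C3*airybi(14^(2/3)*3^(1/3)*x/14), x)


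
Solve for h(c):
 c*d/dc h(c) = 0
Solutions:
 h(c) = C1


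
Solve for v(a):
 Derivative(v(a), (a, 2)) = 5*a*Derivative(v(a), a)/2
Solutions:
 v(a) = C1 + C2*erfi(sqrt(5)*a/2)


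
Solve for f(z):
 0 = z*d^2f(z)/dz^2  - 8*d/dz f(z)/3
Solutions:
 f(z) = C1 + C2*z^(11/3)


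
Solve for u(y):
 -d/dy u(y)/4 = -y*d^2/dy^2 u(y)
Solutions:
 u(y) = C1 + C2*y^(5/4)


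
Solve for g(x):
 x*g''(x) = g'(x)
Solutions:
 g(x) = C1 + C2*x^2


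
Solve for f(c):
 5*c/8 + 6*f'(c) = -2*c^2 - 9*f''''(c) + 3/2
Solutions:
 f(c) = C1 + C4*exp(-2^(1/3)*3^(2/3)*c/3) - c^3/9 - 5*c^2/96 + c/4 + (C2*sin(2^(1/3)*3^(1/6)*c/2) + C3*cos(2^(1/3)*3^(1/6)*c/2))*exp(2^(1/3)*3^(2/3)*c/6)


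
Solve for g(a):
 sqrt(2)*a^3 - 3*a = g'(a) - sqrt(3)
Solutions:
 g(a) = C1 + sqrt(2)*a^4/4 - 3*a^2/2 + sqrt(3)*a


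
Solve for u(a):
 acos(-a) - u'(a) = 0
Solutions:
 u(a) = C1 + a*acos(-a) + sqrt(1 - a^2)


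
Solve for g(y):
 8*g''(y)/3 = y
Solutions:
 g(y) = C1 + C2*y + y^3/16


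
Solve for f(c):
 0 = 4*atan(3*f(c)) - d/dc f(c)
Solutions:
 Integral(1/atan(3*_y), (_y, f(c))) = C1 + 4*c


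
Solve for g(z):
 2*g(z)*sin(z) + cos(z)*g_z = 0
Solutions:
 g(z) = C1*cos(z)^2


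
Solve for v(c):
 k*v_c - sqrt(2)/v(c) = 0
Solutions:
 v(c) = -sqrt(C1 + 2*sqrt(2)*c/k)
 v(c) = sqrt(C1 + 2*sqrt(2)*c/k)


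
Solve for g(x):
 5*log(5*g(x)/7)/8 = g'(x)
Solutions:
 -8*Integral(1/(log(_y) - log(7) + log(5)), (_y, g(x)))/5 = C1 - x


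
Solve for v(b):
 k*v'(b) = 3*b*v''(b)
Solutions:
 v(b) = C1 + b^(re(k)/3 + 1)*(C2*sin(log(b)*Abs(im(k))/3) + C3*cos(log(b)*im(k)/3))


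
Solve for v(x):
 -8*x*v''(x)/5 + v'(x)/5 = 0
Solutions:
 v(x) = C1 + C2*x^(9/8)


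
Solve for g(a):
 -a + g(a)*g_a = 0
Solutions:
 g(a) = -sqrt(C1 + a^2)
 g(a) = sqrt(C1 + a^2)


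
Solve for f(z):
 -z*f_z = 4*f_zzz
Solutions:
 f(z) = C1 + Integral(C2*airyai(-2^(1/3)*z/2) + C3*airybi(-2^(1/3)*z/2), z)


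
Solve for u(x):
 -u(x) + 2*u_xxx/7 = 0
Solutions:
 u(x) = C3*exp(2^(2/3)*7^(1/3)*x/2) + (C1*sin(2^(2/3)*sqrt(3)*7^(1/3)*x/4) + C2*cos(2^(2/3)*sqrt(3)*7^(1/3)*x/4))*exp(-2^(2/3)*7^(1/3)*x/4)


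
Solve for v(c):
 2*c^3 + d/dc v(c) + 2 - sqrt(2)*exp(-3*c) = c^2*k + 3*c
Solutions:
 v(c) = C1 - c^4/2 + c^3*k/3 + 3*c^2/2 - 2*c - sqrt(2)*exp(-3*c)/3


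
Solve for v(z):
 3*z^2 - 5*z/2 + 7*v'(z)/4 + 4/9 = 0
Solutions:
 v(z) = C1 - 4*z^3/7 + 5*z^2/7 - 16*z/63


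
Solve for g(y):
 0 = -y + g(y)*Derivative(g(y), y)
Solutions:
 g(y) = -sqrt(C1 + y^2)
 g(y) = sqrt(C1 + y^2)


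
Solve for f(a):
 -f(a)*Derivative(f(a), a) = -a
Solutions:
 f(a) = -sqrt(C1 + a^2)
 f(a) = sqrt(C1 + a^2)


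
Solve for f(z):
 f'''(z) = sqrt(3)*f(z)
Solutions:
 f(z) = C3*exp(3^(1/6)*z) + (C1*sin(3^(2/3)*z/2) + C2*cos(3^(2/3)*z/2))*exp(-3^(1/6)*z/2)


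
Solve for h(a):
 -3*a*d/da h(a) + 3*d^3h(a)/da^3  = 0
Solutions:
 h(a) = C1 + Integral(C2*airyai(a) + C3*airybi(a), a)


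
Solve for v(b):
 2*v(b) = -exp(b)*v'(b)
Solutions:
 v(b) = C1*exp(2*exp(-b))


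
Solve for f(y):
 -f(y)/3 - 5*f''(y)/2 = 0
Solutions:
 f(y) = C1*sin(sqrt(30)*y/15) + C2*cos(sqrt(30)*y/15)


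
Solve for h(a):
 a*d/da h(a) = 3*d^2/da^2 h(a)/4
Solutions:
 h(a) = C1 + C2*erfi(sqrt(6)*a/3)


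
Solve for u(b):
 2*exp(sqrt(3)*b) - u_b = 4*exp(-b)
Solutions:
 u(b) = C1 + 2*sqrt(3)*exp(sqrt(3)*b)/3 + 4*exp(-b)


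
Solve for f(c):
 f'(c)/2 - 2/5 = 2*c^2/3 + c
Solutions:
 f(c) = C1 + 4*c^3/9 + c^2 + 4*c/5


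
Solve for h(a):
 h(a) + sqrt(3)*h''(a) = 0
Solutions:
 h(a) = C1*sin(3^(3/4)*a/3) + C2*cos(3^(3/4)*a/3)


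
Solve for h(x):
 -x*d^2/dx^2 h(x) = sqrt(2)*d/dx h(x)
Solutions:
 h(x) = C1 + C2*x^(1 - sqrt(2))


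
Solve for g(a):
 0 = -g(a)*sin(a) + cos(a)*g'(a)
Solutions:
 g(a) = C1/cos(a)


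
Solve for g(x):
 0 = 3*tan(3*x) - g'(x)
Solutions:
 g(x) = C1 - log(cos(3*x))


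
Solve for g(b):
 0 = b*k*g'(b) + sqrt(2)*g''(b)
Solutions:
 g(b) = Piecewise((-2^(3/4)*sqrt(pi)*C1*erf(2^(1/4)*b*sqrt(k)/2)/(2*sqrt(k)) - C2, (k > 0) | (k < 0)), (-C1*b - C2, True))


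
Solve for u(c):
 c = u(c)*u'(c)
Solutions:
 u(c) = -sqrt(C1 + c^2)
 u(c) = sqrt(C1 + c^2)


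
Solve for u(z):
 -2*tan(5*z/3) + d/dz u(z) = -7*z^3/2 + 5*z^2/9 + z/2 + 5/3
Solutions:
 u(z) = C1 - 7*z^4/8 + 5*z^3/27 + z^2/4 + 5*z/3 - 6*log(cos(5*z/3))/5


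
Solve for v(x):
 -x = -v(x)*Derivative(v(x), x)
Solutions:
 v(x) = -sqrt(C1 + x^2)
 v(x) = sqrt(C1 + x^2)


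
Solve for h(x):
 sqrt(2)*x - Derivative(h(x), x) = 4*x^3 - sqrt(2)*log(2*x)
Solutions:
 h(x) = C1 - x^4 + sqrt(2)*x^2/2 + sqrt(2)*x*log(x) - sqrt(2)*x + sqrt(2)*x*log(2)


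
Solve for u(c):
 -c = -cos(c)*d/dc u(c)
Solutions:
 u(c) = C1 + Integral(c/cos(c), c)


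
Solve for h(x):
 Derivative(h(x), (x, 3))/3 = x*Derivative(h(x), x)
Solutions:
 h(x) = C1 + Integral(C2*airyai(3^(1/3)*x) + C3*airybi(3^(1/3)*x), x)


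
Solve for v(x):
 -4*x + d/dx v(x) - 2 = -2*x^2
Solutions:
 v(x) = C1 - 2*x^3/3 + 2*x^2 + 2*x


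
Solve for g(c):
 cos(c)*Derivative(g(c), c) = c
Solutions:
 g(c) = C1 + Integral(c/cos(c), c)


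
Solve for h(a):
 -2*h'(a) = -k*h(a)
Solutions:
 h(a) = C1*exp(a*k/2)


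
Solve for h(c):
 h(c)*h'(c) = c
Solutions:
 h(c) = -sqrt(C1 + c^2)
 h(c) = sqrt(C1 + c^2)


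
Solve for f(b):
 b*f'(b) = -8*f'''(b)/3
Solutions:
 f(b) = C1 + Integral(C2*airyai(-3^(1/3)*b/2) + C3*airybi(-3^(1/3)*b/2), b)


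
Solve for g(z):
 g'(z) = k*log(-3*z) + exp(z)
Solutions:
 g(z) = C1 + k*z*log(-z) + k*z*(-1 + log(3)) + exp(z)


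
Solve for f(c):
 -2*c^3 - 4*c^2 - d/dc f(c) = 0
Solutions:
 f(c) = C1 - c^4/2 - 4*c^3/3


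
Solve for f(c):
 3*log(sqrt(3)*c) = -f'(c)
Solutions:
 f(c) = C1 - 3*c*log(c) - 3*c*log(3)/2 + 3*c


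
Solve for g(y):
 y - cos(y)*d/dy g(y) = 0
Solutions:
 g(y) = C1 + Integral(y/cos(y), y)
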